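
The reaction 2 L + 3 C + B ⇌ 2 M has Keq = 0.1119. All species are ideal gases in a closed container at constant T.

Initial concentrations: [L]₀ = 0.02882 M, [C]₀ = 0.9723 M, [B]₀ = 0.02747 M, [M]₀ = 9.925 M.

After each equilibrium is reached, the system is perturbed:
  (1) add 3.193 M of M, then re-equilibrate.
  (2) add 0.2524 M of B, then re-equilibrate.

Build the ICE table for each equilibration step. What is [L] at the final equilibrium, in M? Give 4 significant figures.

Q₀ = 4.6969e+06 vs Keq = 0.1119 ⇒ Q>K, reverse
Step 1:
                    L           C           B           M
  I           0.02882      0.9723     0.02747       9.925
  C             2.276       3.414       1.138      -2.276
  E             2.305       4.387       1.166       7.649
  solve Keq expr → x = -1.138; check Q = 0.1119
Then add 3.193 M of M.
Step 2:
                    L           C           B           M
  I             2.305       4.387       1.166       10.84
  C            0.2925      0.4387      0.1462     -0.2925
  E             2.598       4.825       1.312       10.55
  solve Keq expr → x = -0.1462; check Q = 0.1119
Then add 0.2524 M of B.
Step 3:
                    L           C           B           M
  I             2.598       4.825       1.564       10.55
  C          -0.07861     -0.1179     -0.0393     0.07861
  E             2.519       4.707       1.525       10.63
  solve Keq expr → x = 0.0393; check Q = 0.1119

[L]_eq = 2.519 M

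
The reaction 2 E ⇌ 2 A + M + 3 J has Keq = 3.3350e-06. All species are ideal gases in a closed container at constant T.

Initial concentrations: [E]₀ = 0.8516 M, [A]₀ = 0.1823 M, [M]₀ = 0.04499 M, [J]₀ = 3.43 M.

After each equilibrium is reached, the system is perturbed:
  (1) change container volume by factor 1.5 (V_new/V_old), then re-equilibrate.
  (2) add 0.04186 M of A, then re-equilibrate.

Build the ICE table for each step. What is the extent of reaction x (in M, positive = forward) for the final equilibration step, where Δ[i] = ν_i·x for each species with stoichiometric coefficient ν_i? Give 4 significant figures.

Q₀ = 0.0832 vs Keq = 3.3350e-06 ⇒ Q>K, reverse
Step 1:
                    E           A           M           J
  I            0.8516      0.1823     0.04499        3.43
  C           0.08996    -0.08996    -0.04498     -0.1349
  E            0.9416     0.09234  9.6923e-06       3.295
  solve Keq expr → x = -0.04498; check Q = 3.3350e-06
Then change container volume by factor 1.5 (V_new/V_old).
Step 2:
                    E           A           M           J
  I            0.6277     0.06156  6.4616e-06       2.197
  C       -5.2371e-05  5.2371e-05  2.6186e-05  7.8557e-05
  E            0.6277     0.06161  3.2647e-05       2.197
  solve Keq expr → x = 2.6186e-05; check Q = 3.3350e-06
Then add 0.04186 M of A.
Step 3:
                    E           A           M           J
  I            0.6277      0.1035  3.2647e-05       2.197
  C        4.2120e-05 -4.2120e-05 -2.1060e-05 -6.3180e-05
  E            0.6277      0.1034  1.1587e-05       2.197
  solve Keq expr → x = -2.1060e-05; check Q = 3.3350e-06

x = -2.1060e-05 M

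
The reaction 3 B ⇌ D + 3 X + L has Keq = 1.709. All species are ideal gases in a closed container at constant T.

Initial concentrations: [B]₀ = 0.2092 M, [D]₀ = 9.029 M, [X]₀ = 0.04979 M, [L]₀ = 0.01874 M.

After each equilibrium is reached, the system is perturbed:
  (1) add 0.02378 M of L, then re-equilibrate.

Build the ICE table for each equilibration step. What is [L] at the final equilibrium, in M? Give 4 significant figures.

[L]_eq = 0.07561 M

Q₀ = 0.002281 vs Keq = 1.709 ⇒ Q<K, forward
Step 1:
                  B         D         X         L
  init       0.2092     9.029   0.04979   0.01874
  Δ         -0.1062   0.03542    0.1062   0.03542
  eq          0.103     9.064     0.156   0.05416
  solve Keq expr → x = 0.03542; check Q = 1.709
Then add 0.02378 M of L.
Step 2:
                  B         D         X         L
  init        0.103     9.064     0.156   0.07794
  Δ        0.006968 -0.002323 -0.006968 -0.002323
  eq         0.1099     9.062    0.1491   0.07561
  solve Keq expr → x = -0.002323; check Q = 1.709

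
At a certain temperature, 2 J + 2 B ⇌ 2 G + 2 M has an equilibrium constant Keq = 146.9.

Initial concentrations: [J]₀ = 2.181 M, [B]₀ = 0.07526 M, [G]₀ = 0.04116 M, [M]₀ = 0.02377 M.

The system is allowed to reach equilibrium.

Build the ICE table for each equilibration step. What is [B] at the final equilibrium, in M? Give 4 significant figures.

[B]_eq = 4.4786e-04 M

Q₀ = 3.5528e-05 vs Keq = 146.9 ⇒ Q<K, forward
Step 1:
                   J          B          G          M
  init         2.181    0.07526    0.04116    0.02377
  Δ         -0.07481   -0.07481    0.07481    0.07481
  eq           2.106 4.4786e-04      0.116    0.09858
  solve Keq expr → x = 0.03741; check Q = 146.9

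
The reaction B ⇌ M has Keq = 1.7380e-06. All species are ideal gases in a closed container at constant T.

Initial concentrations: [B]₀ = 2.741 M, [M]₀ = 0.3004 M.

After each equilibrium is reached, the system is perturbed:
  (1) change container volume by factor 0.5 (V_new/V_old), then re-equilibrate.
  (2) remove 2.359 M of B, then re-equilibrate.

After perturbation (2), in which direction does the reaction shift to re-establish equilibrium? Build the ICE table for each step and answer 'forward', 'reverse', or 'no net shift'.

Q₀ = 0.1096 vs Keq = 1.7380e-06 ⇒ Q>K, reverse
Step 1:
                    B           M
  Initial       2.741      0.3004
  Change       0.3004     -0.3004
  Equil         3.041  5.2859e-06
  solve Keq expr → x = -0.3004; check Q = 1.7380e-06
Then change container volume by factor 0.5 (V_new/V_old).
Step 2:
                    B           M
  Initial       6.083  1.0572e-05
  Change            0           0
  Equil         6.083  1.0572e-05
  solve Keq expr → x = 0; check Q = 1.7380e-06
Then remove 2.359 M of B.
Step 3:
                    B           M
  Initial       3.724  1.0572e-05
  Change   4.0999e-06 -4.0999e-06
  Equil         3.724  6.4720e-06
  solve Keq expr → x = -4.0999e-06; check Q = 1.7380e-06

Direction: reverse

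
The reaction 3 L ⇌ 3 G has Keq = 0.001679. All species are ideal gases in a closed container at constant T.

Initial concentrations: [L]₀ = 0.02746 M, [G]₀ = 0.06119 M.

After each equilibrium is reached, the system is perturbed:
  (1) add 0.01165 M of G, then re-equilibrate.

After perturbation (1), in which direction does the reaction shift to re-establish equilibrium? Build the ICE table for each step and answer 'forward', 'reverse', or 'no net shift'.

Direction: reverse

Q₀ = 11.06 vs Keq = 0.001679 ⇒ Q>K, reverse
Step 1:
                    L           G
  I           0.02746     0.06119
  C           0.05177    -0.05177
  E           0.07923    0.009417
  solve Keq expr → x = -0.01726; check Q = 0.001679
Then add 0.01165 M of G.
Step 2:
                    L           G
  I           0.07923     0.02107
  C           0.01041    -0.01041
  E           0.08965     0.01065
  solve Keq expr → x = -0.003471; check Q = 0.001679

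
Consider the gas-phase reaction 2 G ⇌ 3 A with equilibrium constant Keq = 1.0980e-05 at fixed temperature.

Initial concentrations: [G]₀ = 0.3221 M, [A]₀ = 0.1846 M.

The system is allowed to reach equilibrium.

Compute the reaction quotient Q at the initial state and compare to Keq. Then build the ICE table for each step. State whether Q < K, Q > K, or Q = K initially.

Q₀ = 0.06063 vs Keq = 1.0980e-05 ⇒ Q>K, reverse
Step 1:
                  G         A
  init       0.3221    0.1846
  Δ          0.1145   -0.1718
  eq         0.4366   0.01279
  solve Keq expr → x = -0.05727; check Q = 1.0980e-05

Q₀ = 0.06063; Q > K (proceeds reverse)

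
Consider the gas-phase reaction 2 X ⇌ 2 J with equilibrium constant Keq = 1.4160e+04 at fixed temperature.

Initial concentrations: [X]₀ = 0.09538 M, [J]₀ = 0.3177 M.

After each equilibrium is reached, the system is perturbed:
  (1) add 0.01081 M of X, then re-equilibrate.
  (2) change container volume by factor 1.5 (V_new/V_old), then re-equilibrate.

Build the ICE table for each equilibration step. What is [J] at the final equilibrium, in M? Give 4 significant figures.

[J]_eq = 0.2802 M

Q₀ = 11.09 vs Keq = 1.4160e+04 ⇒ Q<K, forward
Step 1:
                  X         J
  Initial   0.09538    0.3177
  Change   -0.09194   0.09194
  Equil    0.003442    0.4096
  solve Keq expr → x = 0.04597; check Q = 1.4160e+04
Then add 0.01081 M of X.
Step 2:
                  X         J
  Initial   0.01425    0.4096
  Change   -0.01072   0.01072
  Equil    0.003533    0.4204
  solve Keq expr → x = 0.00536; check Q = 1.4160e+04
Then change container volume by factor 1.5 (V_new/V_old).
Step 3:
                  X         J
  Initial  0.002355    0.2802
  Change          0         0
  Equil    0.002355    0.2802
  solve Keq expr → x = 0; check Q = 1.4160e+04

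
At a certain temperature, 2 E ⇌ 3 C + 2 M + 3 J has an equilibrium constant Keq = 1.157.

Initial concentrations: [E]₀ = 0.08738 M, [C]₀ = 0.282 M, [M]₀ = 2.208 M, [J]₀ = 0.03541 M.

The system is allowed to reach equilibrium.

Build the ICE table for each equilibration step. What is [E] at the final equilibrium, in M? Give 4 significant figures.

Q₀ = 6.3577e-04 vs Keq = 1.157 ⇒ Q<K, forward
Step 1:
                    E           C           M           J
  init        0.08738       0.282       2.208     0.03541
  Δ            -0.064       0.096       0.064       0.096
  eq          0.02338       0.378       2.272      0.1314
  solve Keq expr → x = 0.032; check Q = 1.157

[E]_eq = 0.02338 M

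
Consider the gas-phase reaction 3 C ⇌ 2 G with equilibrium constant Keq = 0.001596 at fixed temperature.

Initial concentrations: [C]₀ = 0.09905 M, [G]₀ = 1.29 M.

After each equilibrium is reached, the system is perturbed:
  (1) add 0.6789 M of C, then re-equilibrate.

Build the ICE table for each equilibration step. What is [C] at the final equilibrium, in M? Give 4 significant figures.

[C]_eq = 2.479 M

Q₀ = 1712 vs Keq = 0.001596 ⇒ Q>K, reverse
Step 1:
                    C           G
  Initial     0.09905        1.29
  Change        1.781      -1.187
  Equil          1.88      0.1029
  solve Keq expr → x = -0.5935; check Q = 0.001596
Then add 0.6789 M of C.
Step 2:
                    C           G
  Initial       2.559      0.1029
  Change     -0.07948     0.05299
  Equil         2.479      0.1559
  solve Keq expr → x = 0.02649; check Q = 0.001596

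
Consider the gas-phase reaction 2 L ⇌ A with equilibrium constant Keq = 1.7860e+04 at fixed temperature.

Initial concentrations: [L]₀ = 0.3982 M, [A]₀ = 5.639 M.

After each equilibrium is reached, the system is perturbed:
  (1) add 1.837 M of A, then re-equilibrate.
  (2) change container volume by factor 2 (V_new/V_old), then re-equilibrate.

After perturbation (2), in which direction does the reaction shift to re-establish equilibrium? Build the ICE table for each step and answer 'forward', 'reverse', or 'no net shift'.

Q₀ = 35.56 vs Keq = 1.7860e+04 ⇒ Q<K, forward
Step 1:
                   L          A
  I           0.3982      5.639
  C          -0.3801     0.1901
  E          0.01807      5.829
  solve Keq expr → x = 0.1901; check Q = 1.7860e+04
Then add 1.837 M of A.
Step 2:
                   L          A
  I          0.01807      7.666
  C          0.00265  -0.001325
  E          0.02072      7.665
  solve Keq expr → x = -0.001325; check Q = 1.7860e+04
Then change container volume by factor 2 (V_new/V_old).
Step 3:
                   L          A
  I          0.01036      3.832
  C         0.004286  -0.002143
  E          0.01464       3.83
  solve Keq expr → x = -0.002143; check Q = 1.7860e+04

Direction: reverse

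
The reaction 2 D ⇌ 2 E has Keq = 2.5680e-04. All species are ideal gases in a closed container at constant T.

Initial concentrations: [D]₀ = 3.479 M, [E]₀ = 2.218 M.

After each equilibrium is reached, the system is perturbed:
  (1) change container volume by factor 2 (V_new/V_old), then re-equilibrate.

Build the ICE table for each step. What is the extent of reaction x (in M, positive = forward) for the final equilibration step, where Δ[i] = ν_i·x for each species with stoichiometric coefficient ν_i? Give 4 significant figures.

x = 0 M

Q₀ = 0.4065 vs Keq = 2.5680e-04 ⇒ Q>K, reverse
Step 1:
                    D           E
  init          3.479       2.218
  Δ             2.128      -2.128
  eq            5.607     0.08985
  solve Keq expr → x = -1.064; check Q = 2.5680e-04
Then change container volume by factor 2 (V_new/V_old).
Step 2:
                    D           E
  init          2.804     0.04493
  Δ                 0           0
  eq            2.804     0.04493
  solve Keq expr → x = 0; check Q = 2.5680e-04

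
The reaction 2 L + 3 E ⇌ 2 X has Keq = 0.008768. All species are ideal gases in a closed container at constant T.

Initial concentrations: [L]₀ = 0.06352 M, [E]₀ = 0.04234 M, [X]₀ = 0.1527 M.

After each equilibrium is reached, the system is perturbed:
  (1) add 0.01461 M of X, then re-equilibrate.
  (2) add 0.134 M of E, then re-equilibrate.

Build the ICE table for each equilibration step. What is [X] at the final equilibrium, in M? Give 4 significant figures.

Q₀ = 7.6139e+04 vs Keq = 0.008768 ⇒ Q>K, reverse
Step 1:
                    L           E           X
  I           0.06352     0.04234      0.1527
  C            0.1499      0.2249     -0.1499
  E            0.2135      0.2672    0.002761
  solve Keq expr → x = -0.07497; check Q = 0.008768
Then add 0.01461 M of X.
Step 2:
                    L           E           X
  I            0.2135      0.2672     0.01737
  C           0.01407     0.02111    -0.01407
  E            0.2275      0.2884    0.003299
  solve Keq expr → x = -0.007036; check Q = 0.008768
Then add 0.134 M of E.
Step 3:
                    L           E           X
  I            0.2275      0.4224    0.003299
  C         -0.002413   -0.003619    0.002413
  E            0.2251      0.4187    0.005712
  solve Keq expr → x = 0.001206; check Q = 0.008768

[X]_eq = 0.005712 M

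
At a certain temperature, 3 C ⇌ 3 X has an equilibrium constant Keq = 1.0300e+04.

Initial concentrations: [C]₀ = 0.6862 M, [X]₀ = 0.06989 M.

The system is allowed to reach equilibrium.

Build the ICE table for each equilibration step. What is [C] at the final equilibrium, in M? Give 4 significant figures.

Q₀ = 0.001057 vs Keq = 1.0300e+04 ⇒ Q<K, forward
Step 1:
                   C          X
  init        0.6862    0.06989
  Δ           -0.653      0.653
  eq         0.03322     0.7229
  solve Keq expr → x = 0.2177; check Q = 1.0300e+04

[C]_eq = 0.03322 M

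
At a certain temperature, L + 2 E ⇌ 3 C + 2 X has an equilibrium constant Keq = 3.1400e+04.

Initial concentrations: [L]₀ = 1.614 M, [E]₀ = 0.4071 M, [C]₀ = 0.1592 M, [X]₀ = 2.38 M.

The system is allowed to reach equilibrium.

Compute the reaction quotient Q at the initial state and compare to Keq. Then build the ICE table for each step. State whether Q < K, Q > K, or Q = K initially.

Q₀ = 0.08544 vs Keq = 3.1400e+04 ⇒ Q<K, forward
Step 1:
                    L           E           C           X
  Initial       1.614      0.4071      0.1592        2.38
  Change      -0.1992     -0.3984      0.5976      0.3984
  Equil         1.415    0.008679      0.7568       2.778
  solve Keq expr → x = 0.1992; check Q = 3.1400e+04

Q₀ = 0.08544; Q < K (proceeds forward)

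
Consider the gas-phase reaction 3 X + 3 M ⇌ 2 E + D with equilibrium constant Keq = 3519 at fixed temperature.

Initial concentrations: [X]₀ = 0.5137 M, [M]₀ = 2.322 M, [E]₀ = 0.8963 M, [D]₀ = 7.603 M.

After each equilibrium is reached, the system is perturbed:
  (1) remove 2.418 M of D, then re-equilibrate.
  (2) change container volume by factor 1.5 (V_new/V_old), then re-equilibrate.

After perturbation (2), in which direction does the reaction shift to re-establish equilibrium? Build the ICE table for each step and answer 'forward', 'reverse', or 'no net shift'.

Q₀ = 3.599 vs Keq = 3519 ⇒ Q<K, forward
Step 1:
                   X          M          E          D
  Initial     0.5137      2.322     0.8963      7.603
  Change     -0.4363    -0.4363     0.2909     0.1454
  Equil      0.07735      1.886      1.187      7.748
  solve Keq expr → x = 0.1454; check Q = 3519
Then remove 2.418 M of D.
Step 2:
                   X          M          E          D
  Initial    0.07735      1.886      1.187       5.33
  Change   -0.008527  -0.008527   0.005684   0.002842
  Equil      0.06883      1.877      1.193      5.333
  solve Keq expr → x = 0.002842; check Q = 3519
Then change container volume by factor 1.5 (V_new/V_old).
Step 3:
                   X          M          E          D
  Initial    0.04589      1.251     0.7953      3.556
  Change     0.02097    0.02097   -0.01398   -0.00699
  Equil      0.06685      1.272     0.7813      3.549
  solve Keq expr → x = -0.00699; check Q = 3519

Direction: reverse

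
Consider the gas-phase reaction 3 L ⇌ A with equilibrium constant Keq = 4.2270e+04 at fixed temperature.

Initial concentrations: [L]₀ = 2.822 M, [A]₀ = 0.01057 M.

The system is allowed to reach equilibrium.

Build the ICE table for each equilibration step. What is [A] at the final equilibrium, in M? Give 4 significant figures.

Q₀ = 4.7033e-04 vs Keq = 4.2270e+04 ⇒ Q<K, forward
Step 1:
                   L          A
  init         2.822    0.01057
  Δ           -2.794     0.9313
  eq         0.02814     0.9419
  solve Keq expr → x = 0.9313; check Q = 4.2270e+04

[A]_eq = 0.9419 M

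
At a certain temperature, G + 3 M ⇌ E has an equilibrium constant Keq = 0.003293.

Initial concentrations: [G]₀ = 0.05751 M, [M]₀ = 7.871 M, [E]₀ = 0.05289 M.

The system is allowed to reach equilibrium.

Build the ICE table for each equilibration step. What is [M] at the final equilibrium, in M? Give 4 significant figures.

Q₀ = 0.001886 vs Keq = 0.003293 ⇒ Q<K, forward
Step 1:
                   G          M          E
  init       0.05751      7.871    0.05289
  Δ          -0.0147    -0.0441     0.0147
  eq         0.04281      7.827    0.06759
  solve Keq expr → x = 0.0147; check Q = 0.003293

[M]_eq = 7.827 M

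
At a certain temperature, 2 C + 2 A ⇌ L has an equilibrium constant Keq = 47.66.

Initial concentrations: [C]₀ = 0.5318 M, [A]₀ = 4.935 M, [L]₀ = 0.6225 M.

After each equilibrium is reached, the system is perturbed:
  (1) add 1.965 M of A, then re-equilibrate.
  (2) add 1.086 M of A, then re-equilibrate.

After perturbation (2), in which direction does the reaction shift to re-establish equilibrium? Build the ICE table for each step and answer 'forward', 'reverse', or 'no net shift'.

Direction: forward

Q₀ = 0.09038 vs Keq = 47.66 ⇒ Q<K, forward
Step 1:
                    C           A           L
  I            0.5318       4.935      0.6225
  C           -0.5013     -0.5013      0.2506
  E           0.03053       4.434      0.8731
  solve Keq expr → x = 0.2506; check Q = 47.66
Then add 1.965 M of A.
Step 2:
                    C           A           L
  I           0.03053       6.399      0.8731
  C         -0.009288   -0.009288    0.004644
  E           0.02124       6.389      0.8778
  solve Keq expr → x = 0.004644; check Q = 47.66
Then add 1.086 M of A.
Step 3:
                    C           A           L
  I           0.02124       7.475      0.8778
  C         -0.003062   -0.003062    0.001531
  E           0.01818       7.472      0.8793
  solve Keq expr → x = 0.001531; check Q = 47.66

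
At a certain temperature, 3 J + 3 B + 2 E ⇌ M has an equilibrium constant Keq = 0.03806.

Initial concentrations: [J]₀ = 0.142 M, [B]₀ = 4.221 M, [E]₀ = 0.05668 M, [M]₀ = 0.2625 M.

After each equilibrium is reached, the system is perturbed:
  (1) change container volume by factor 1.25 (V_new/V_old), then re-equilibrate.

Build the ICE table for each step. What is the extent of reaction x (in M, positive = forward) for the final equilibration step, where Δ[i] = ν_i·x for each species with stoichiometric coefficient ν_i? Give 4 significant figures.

x = -0.03384 M

Q₀ = 379.5 vs Keq = 0.03806 ⇒ Q>K, reverse
Step 1:
                    J           B           E           M
  init          0.142       4.221     0.05668      0.2625
  Δ            0.4576      0.4576      0.3051     -0.1525
  eq           0.5996       4.679      0.3618        0.11
  solve Keq expr → x = -0.1525; check Q = 0.03806
Then change container volume by factor 1.25 (V_new/V_old).
Step 2:
                    J           B           E           M
  init         0.4797       3.743      0.2894     0.08797
  Δ            0.1015      0.1015     0.06768    -0.03384
  eq           0.5812       3.844      0.3571     0.05413
  solve Keq expr → x = -0.03384; check Q = 0.03806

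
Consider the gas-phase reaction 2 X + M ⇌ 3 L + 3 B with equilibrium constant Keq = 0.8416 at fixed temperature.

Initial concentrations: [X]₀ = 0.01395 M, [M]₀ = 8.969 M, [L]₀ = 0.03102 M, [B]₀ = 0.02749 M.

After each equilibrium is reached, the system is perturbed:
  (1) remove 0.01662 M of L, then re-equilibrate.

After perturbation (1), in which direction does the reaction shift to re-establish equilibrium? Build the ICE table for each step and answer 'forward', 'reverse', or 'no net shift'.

Direction: forward

Q₀ = 3.5527e-07 vs Keq = 0.8416 ⇒ Q<K, forward
Step 1:
                   X          M          L          B
  I          0.01395      8.969    0.03102    0.02749
  C          -0.0139  -0.006952    0.02086    0.02086
  E       4.5735e-05      8.962    0.05188    0.04835
  solve Keq expr → x = 0.006952; check Q = 0.8416
Then remove 0.01662 M of L.
Step 2:
                   X          M          L          B
  I       4.5735e-05      8.962    0.03526    0.04835
  C       -2.0054e-05 -1.0027e-05 3.0081e-05 3.0081e-05
  E       2.5681e-05      8.962    0.03529    0.04838
  solve Keq expr → x = 1.0027e-05; check Q = 0.8416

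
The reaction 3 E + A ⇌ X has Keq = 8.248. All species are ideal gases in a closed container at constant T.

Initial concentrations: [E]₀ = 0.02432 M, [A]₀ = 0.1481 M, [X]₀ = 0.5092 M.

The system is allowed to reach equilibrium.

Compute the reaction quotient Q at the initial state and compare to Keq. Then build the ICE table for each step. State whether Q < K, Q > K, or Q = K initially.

Q₀ = 2.3902e+05 vs Keq = 8.248 ⇒ Q>K, reverse
Step 1:
                    E           A           X
  I           0.02432      0.1481      0.5092
  C            0.4887      0.1629     -0.1629
  E             0.513       0.311      0.3463
  solve Keq expr → x = -0.1629; check Q = 8.248

Q₀ = 2.3902e+05; Q > K (proceeds reverse)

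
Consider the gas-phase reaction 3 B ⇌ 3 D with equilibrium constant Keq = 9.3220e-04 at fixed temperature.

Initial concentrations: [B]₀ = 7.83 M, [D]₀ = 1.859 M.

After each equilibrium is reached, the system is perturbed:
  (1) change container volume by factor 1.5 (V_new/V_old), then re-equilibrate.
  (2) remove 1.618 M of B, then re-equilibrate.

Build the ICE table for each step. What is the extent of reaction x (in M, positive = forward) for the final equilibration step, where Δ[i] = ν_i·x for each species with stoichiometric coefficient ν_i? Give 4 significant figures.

x = -0.048 M

Q₀ = 0.01338 vs Keq = 9.3220e-04 ⇒ Q>K, reverse
Step 1:
                    B           D
  I              7.83       1.859
  C            0.9967     -0.9967
  E             8.827      0.8623
  solve Keq expr → x = -0.3322; check Q = 9.3220e-04
Then change container volume by factor 1.5 (V_new/V_old).
Step 2:
                    B           D
  I             5.884      0.5748
  C                 0           0
  E             5.884      0.5748
  solve Keq expr → x = 0; check Q = 9.3220e-04
Then remove 1.618 M of B.
Step 3:
                    B           D
  I             4.266      0.5748
  C             0.144      -0.144
  E              4.41      0.4308
  solve Keq expr → x = -0.048; check Q = 9.3220e-04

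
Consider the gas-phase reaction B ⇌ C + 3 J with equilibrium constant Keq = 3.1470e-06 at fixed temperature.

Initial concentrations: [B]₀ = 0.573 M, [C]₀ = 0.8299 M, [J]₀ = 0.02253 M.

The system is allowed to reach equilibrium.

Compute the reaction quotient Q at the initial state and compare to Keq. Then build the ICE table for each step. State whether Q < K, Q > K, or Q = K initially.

Q₀ = 1.6564e-05 vs Keq = 3.1470e-06 ⇒ Q>K, reverse
Step 1:
                   B          C          J
  Initial      0.573     0.8299    0.02253
  Change    0.003179  -0.003179  -0.009537
  Equil       0.5762     0.8267    0.01299
  solve Keq expr → x = -0.003179; check Q = 3.1470e-06

Q₀ = 1.6564e-05; Q > K (proceeds reverse)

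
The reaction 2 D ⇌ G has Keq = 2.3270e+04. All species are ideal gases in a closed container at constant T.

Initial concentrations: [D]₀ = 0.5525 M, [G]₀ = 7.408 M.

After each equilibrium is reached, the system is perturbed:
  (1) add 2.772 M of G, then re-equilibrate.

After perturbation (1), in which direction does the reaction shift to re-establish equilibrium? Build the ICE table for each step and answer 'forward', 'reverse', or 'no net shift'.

Direction: reverse

Q₀ = 24.27 vs Keq = 2.3270e+04 ⇒ Q<K, forward
Step 1:
                  D         G
  I          0.5525     7.408
  C         -0.5343    0.2672
  E         0.01816     7.675
  solve Keq expr → x = 0.2672; check Q = 2.3270e+04
Then add 2.772 M of G.
Step 2:
                  D         G
  I         0.01816     10.45
  C        0.003026 -0.001513
  E         0.02119     10.45
  solve Keq expr → x = -0.001513; check Q = 2.3270e+04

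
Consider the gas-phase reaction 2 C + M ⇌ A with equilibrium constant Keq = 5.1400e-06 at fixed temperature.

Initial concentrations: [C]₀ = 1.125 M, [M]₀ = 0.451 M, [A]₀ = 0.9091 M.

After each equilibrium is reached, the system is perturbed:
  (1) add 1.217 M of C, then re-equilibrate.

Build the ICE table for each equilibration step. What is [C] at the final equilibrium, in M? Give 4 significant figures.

Q₀ = 1.593 vs Keq = 5.1400e-06 ⇒ Q>K, reverse
Step 1:
                    C           M           A
  I             1.125       0.451      0.9091
  C             1.818       0.909      -0.909
  E             2.943        1.36  6.0551e-05
  solve Keq expr → x = -0.909; check Q = 5.1400e-06
Then add 1.217 M of C.
Step 2:
                    C           M           A
  I              4.16        1.36  6.0551e-05
  C       -1.2084e-04 -6.0418e-05  6.0418e-05
  E              4.16        1.36  1.2097e-04
  solve Keq expr → x = 6.0418e-05; check Q = 5.1400e-06

[C]_eq = 4.16 M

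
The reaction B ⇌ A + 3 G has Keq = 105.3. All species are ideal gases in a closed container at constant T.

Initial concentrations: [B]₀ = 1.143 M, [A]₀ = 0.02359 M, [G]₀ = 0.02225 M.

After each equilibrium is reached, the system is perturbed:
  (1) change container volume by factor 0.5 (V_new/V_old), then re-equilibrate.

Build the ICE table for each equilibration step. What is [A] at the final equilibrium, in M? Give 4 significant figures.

Q₀ = 2.2734e-07 vs Keq = 105.3 ⇒ Q<K, forward
Step 1:
                   B          A          G
  init         1.143    0.02359    0.02225
  Δ          -0.9362     0.9362      2.809
  eq          0.2068     0.9598      2.831
  solve Keq expr → x = 0.9362; check Q = 105.3
Then change container volume by factor 0.5 (V_new/V_old).
Step 2:
                   B          A          G
  init        0.4136       1.92      5.662
  Δ           0.5156    -0.5156     -1.547
  eq          0.9291      1.404      4.115
  solve Keq expr → x = -0.5156; check Q = 105.3

[A]_eq = 1.404 M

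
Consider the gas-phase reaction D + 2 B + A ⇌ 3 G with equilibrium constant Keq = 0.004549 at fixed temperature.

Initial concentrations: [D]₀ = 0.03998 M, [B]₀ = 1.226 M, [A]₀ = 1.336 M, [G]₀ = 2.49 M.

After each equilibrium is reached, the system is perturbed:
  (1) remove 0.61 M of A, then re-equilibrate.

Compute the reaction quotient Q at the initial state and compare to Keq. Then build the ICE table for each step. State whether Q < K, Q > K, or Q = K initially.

Q₀ = 192.3; Q > K (proceeds reverse)

Q₀ = 192.3 vs Keq = 0.004549 ⇒ Q>K, reverse
Step 1:
                    D           B           A           G
  init        0.03998       1.226       1.336        2.49
  Δ            0.7084       1.417      0.7084      -2.125
  eq           0.7483       2.643       2.044      0.3649
  solve Keq expr → x = -0.7084; check Q = 0.004549
Then remove 0.61 M of A.
Step 2:
                    D           B           A           G
  init         0.7483       2.643       1.434      0.3649
  Δ           0.01202     0.02403     0.01202    -0.03605
  eq           0.7603       2.667       1.446      0.3289
  solve Keq expr → x = -0.01202; check Q = 0.004549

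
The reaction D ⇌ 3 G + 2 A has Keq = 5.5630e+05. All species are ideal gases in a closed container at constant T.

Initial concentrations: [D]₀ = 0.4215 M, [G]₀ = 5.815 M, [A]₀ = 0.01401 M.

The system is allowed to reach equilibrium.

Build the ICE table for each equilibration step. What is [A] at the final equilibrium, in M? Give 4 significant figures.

[A]_eq = 0.8561 M

Q₀ = 0.09156 vs Keq = 5.5630e+05 ⇒ Q<K, forward
Step 1:
                  D         G         A
  init       0.4215     5.815   0.01401
  Δ          -0.421     1.263    0.8421
  eq      4.6716e-04     7.078    0.8561
  solve Keq expr → x = 0.421; check Q = 5.5630e+05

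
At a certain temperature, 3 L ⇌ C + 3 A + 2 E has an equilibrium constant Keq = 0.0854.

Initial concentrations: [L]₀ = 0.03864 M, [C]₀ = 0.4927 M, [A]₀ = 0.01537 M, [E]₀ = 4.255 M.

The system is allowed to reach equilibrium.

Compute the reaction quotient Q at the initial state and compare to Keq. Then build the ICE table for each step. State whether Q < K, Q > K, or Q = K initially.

Q₀ = 0.5614; Q > K (proceeds reverse)

Q₀ = 0.5614 vs Keq = 0.0854 ⇒ Q>K, reverse
Step 1:
                   L          C          A          E
  init       0.03864     0.4927    0.01537      4.255
  Δ         0.005895  -0.001965  -0.005895   -0.00393
  eq         0.04454     0.4907   0.009475      4.251
  solve Keq expr → x = -0.001965; check Q = 0.0854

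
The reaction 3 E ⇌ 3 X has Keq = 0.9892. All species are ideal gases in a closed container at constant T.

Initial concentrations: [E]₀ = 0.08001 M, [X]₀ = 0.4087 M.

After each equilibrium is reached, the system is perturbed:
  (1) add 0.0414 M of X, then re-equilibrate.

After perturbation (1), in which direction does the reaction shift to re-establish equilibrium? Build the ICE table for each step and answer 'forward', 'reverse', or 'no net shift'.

Q₀ = 133.3 vs Keq = 0.9892 ⇒ Q>K, reverse
Step 1:
                    E           X
  Initial     0.08001      0.4087
  Change       0.1648     -0.1648
  Equil        0.2448      0.2439
  solve Keq expr → x = -0.05493; check Q = 0.9892
Then add 0.0414 M of X.
Step 2:
                    E           X
  Initial      0.2448      0.2853
  Change      0.02074    -0.02074
  Equil        0.2655      0.2646
  solve Keq expr → x = -0.006912; check Q = 0.9892

Direction: reverse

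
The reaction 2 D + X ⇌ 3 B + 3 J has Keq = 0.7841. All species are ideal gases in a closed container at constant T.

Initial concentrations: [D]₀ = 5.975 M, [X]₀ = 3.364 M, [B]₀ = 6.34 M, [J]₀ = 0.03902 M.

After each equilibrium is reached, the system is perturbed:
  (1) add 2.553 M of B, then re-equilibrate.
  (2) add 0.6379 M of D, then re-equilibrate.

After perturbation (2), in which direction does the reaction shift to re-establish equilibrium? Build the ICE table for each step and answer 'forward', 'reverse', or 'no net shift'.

Direction: forward

Q₀ = 1.2607e-04 vs Keq = 0.7841 ⇒ Q<K, forward
Step 1:
                    D           X           B           J
  init          5.975       3.364        6.34     0.03902
  Δ           -0.3852     -0.1926      0.5778      0.5778
  eq             5.59       3.171       6.918      0.6168
  solve Keq expr → x = 0.1926; check Q = 0.7841
Then add 2.553 M of B.
Step 2:
                    D           X           B           J
  init           5.59       3.171       9.471      0.6168
  Δ            0.1007     0.05035     -0.1511     -0.1511
  eq             5.69       3.222        9.32      0.4658
  solve Keq expr → x = -0.05035; check Q = 0.7841
Then add 0.6379 M of D.
Step 3:
                    D           X           B           J
  init          6.328       3.222        9.32      0.4658
  Δ          -0.02061    -0.01031     0.03092     0.03092
  eq            6.308       3.211       9.351      0.4967
  solve Keq expr → x = 0.01031; check Q = 0.7841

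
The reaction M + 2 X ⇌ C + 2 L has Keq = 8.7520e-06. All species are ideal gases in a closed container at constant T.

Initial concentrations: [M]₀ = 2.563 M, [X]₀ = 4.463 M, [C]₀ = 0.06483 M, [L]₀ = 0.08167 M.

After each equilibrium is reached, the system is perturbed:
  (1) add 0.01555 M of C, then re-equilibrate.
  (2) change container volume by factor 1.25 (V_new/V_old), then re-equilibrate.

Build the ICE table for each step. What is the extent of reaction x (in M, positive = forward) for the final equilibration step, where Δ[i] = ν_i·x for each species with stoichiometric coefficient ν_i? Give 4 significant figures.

Q₀ = 8.4703e-06 vs Keq = 8.7520e-06 ⇒ Q<K, forward
Step 1:
                  M         X         C         L
  init        2.563     4.463   0.06483   0.08167
  Δ       -5.0077e-04 -0.001002 5.0077e-04  0.001002
  eq          2.562     4.462   0.06533   0.08267
  solve Keq expr → x = 5.0077e-04; check Q = 8.7520e-06
Then add 0.01555 M of C.
Step 2:
                  M         X         C         L
  init        2.562     4.462   0.08088   0.08267
  Δ        0.003318  0.006636 -0.003318 -0.006636
  eq          2.566     4.469   0.07756   0.07604
  solve Keq expr → x = -0.003318; check Q = 8.7520e-06
Then change container volume by factor 1.25 (V_new/V_old).
Step 3:
                  M         X         C         L
  init        2.053     3.575   0.06205   0.06083
  Δ               0         0         0         0
  eq          2.053     3.575   0.06205   0.06083
  solve Keq expr → x = 0; check Q = 8.7520e-06

x = 0 M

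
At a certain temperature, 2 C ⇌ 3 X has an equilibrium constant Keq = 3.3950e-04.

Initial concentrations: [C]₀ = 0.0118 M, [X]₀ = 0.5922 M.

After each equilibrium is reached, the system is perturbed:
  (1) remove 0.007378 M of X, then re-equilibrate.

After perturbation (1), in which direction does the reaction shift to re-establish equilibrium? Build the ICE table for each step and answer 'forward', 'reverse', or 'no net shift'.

Q₀ = 1492 vs Keq = 3.3950e-04 ⇒ Q>K, reverse
Step 1:
                  C         X
  I          0.0118    0.5922
  C          0.3703   -0.5555
  E          0.3821   0.03673
  solve Keq expr → x = -0.1852; check Q = 3.3950e-04
Then remove 0.007378 M of X.
Step 2:
                  C         X
  I          0.3821   0.02936
  C       -0.004717  0.007075
  E          0.3774   0.03643
  solve Keq expr → x = 0.002358; check Q = 3.3950e-04

Direction: forward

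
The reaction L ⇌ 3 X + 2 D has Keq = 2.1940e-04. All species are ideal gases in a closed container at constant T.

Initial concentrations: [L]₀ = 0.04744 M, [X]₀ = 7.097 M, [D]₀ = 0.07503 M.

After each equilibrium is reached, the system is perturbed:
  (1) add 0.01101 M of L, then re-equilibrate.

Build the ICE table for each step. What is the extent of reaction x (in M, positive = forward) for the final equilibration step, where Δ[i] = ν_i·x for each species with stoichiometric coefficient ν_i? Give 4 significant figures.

Q₀ = 42.42 vs Keq = 2.1940e-04 ⇒ Q>K, reverse
Step 1:
                  L         X         D
  init      0.04744     7.097   0.07503
  Δ          0.0374   -0.1122   -0.0748
  eq        0.08484     6.985 2.3371e-04
  solve Keq expr → x = -0.0374; check Q = 2.1940e-04
Then add 0.01101 M of L.
Step 2:
                  L         X         D
  init      0.09585     6.985 2.3371e-04
  Δ       -7.3460e-06 2.2038e-05 1.4692e-05
  eq        0.09584     6.985 2.4840e-04
  solve Keq expr → x = 7.3460e-06; check Q = 2.1940e-04

x = 7.3460e-06 M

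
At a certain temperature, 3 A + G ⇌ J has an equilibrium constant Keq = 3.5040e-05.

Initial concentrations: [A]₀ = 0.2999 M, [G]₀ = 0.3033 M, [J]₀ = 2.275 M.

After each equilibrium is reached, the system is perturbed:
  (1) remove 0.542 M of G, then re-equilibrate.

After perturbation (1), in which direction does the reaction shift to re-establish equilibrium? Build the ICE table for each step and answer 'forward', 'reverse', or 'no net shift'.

Direction: reverse

Q₀ = 278.1 vs Keq = 3.5040e-05 ⇒ Q>K, reverse
Step 1:
                    A           G           J
  Initial      0.2999      0.3033       2.275
  Change        6.732       2.244      -2.244
  Equil         7.032       2.547     0.03103
  solve Keq expr → x = -2.244; check Q = 3.5040e-05
Then remove 0.542 M of G.
Step 2:
                    A           G           J
  Initial       7.032       2.005     0.03103
  Change      0.01898    0.006327   -0.006327
  Equil         7.051       2.012     0.02471
  solve Keq expr → x = -0.006327; check Q = 3.5040e-05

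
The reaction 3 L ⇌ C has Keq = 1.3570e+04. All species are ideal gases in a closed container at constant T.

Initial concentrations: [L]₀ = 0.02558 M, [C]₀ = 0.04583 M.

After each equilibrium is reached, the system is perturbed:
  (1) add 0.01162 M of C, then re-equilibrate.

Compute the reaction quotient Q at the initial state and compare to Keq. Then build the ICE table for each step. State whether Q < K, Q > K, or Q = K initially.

Q₀ = 2738; Q < K (proceeds forward)

Q₀ = 2738 vs Keq = 1.3570e+04 ⇒ Q<K, forward
Step 1:
                  L         C
  Initial   0.02558   0.04583
  Change   -0.01021  0.003405
  Equil     0.01537   0.04923
  solve Keq expr → x = 0.003405; check Q = 1.3570e+04
Then add 0.01162 M of C.
Step 2:
                  L         C
  Initial   0.01537   0.06085
  Change   0.001092 -3.6387e-04
  Equil     0.01646   0.06049
  solve Keq expr → x = -3.6387e-04; check Q = 1.3570e+04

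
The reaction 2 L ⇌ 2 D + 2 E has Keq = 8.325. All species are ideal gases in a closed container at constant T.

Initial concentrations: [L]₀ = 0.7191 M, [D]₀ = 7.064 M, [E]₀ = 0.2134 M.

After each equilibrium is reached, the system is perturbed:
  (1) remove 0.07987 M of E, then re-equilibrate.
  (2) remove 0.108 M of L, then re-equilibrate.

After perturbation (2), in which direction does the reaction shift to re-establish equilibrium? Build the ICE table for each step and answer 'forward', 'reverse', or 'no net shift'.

Direction: reverse

Q₀ = 4.395 vs Keq = 8.325 ⇒ Q<K, forward
Step 1:
                   L          D          E
  Initial     0.7191      7.064     0.2134
  Change    -0.05552    0.05552    0.05552
  Equil       0.6636       7.12     0.2689
  solve Keq expr → x = 0.02776; check Q = 8.325
Then remove 0.07987 M of E.
Step 2:
                   L          D          E
  Initial     0.6636       7.12     0.1891
  Change    -0.05548    0.05548    0.05548
  Equil       0.6081      7.175     0.2445
  solve Keq expr → x = 0.02774; check Q = 8.325
Then remove 0.108 M of L.
Step 3:
                   L          D          E
  Initial     0.5001      7.175     0.2445
  Change     0.03033   -0.03033   -0.03033
  Equil       0.5304      7.145     0.2142
  solve Keq expr → x = -0.01516; check Q = 8.325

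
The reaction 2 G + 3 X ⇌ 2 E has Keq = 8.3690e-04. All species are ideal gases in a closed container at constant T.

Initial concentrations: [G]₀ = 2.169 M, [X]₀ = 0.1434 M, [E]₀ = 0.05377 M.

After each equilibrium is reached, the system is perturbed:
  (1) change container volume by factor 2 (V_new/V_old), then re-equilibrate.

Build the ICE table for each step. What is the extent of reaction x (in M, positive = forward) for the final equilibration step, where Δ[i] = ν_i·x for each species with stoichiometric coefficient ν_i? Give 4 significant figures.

x = -0.001004 M

Q₀ = 0.2084 vs Keq = 8.3690e-04 ⇒ Q>K, reverse
Step 1:
                  G         X         E
  Initial     2.169    0.1434   0.05377
  Change     0.0474    0.0711   -0.0474
  Equil       2.216    0.2145   0.00637
  solve Keq expr → x = -0.0237; check Q = 8.3690e-04
Then change container volume by factor 2 (V_new/V_old).
Step 2:
                  G         X         E
  Initial     1.108    0.1073  0.003185
  Change   0.002009  0.003013 -0.002009
  Equil        1.11    0.1103  0.001176
  solve Keq expr → x = -0.001004; check Q = 8.3690e-04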